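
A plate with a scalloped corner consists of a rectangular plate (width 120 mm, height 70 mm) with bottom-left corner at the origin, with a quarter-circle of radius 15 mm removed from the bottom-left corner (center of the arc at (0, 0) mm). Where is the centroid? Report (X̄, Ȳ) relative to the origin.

X̄ = 61.15 mm, Ȳ = 35.62 mm

Part | A | x̄ᵢ | ȳᵢ | A·x̄ᵢ | A·ȳᵢ
plate | 8400.00 | 60.00 | 35.00 | 504000.00 | 294000.00
removed quarter-circle | -176.71 | 6.37 | 6.37 | -1125.00 | -1125.00
Σ | 8223.29 |  |  | 502875.00 | 292875.00
X̄ = 502875.00 / 8223.29 = 61.15 mm
Ȳ = 292875.00 / 8223.29 = 35.62 mm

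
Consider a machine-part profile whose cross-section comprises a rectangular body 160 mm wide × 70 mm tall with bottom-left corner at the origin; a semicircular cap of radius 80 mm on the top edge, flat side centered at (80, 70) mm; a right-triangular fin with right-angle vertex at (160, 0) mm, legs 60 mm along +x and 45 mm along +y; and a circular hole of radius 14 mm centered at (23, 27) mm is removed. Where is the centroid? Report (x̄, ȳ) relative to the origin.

x̄ = 87.74 mm, ȳ = 65.52 mm

rectangular body: A = 160 × 70 = 11200.00, centroid at (80.00, 35.00).
semicircular top: A = ½π·80² = 10053.10, centroid at (80.00, 103.95).
triangular fin: A = ½·60·45 = 1350.00, centroid at (180.00, 15.00).
hole: A = −π·14² = -615.75, centroid at (23.00, 27.00).
ΣA = 21987.34 mm², ΣAx̄ = 1929085.42 mm³, ΣAȳ = 1440674.78 mm³.
x̄ = 1929085.42/21987.34 = 87.74 mm; ȳ = 1440674.78/21987.34 = 65.52 mm.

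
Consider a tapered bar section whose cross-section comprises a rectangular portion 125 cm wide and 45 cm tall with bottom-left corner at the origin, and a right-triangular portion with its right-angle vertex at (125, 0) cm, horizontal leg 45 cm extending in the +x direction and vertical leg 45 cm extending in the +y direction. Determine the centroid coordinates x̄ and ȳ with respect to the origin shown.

x̄ = 74.32 cm, ȳ = 21.36 cm

rectangular portion: A = 125 × 45 = 5625.00, centroid at (62.50, 22.50).
triangular portion: A = ½·45·45 = 1012.50, centroid at (140.00, 15.00).
ΣA = 6637.50 cm²
ΣAx̄ = (5625.00)(62.50) + (1012.50)(140.00) = 493312.50 cm³
ΣAȳ = (5625.00)(22.50) + (1012.50)(15.00) = 141750.00 cm³
x̄ = 493312.50 / 6637.50 = 74.32 cm
ȳ = 141750.00 / 6637.50 = 21.36 cm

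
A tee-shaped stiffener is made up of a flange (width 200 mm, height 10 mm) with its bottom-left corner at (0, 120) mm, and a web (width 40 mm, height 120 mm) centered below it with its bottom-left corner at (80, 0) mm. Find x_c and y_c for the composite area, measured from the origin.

Part | A | x̄ᵢ | ȳᵢ | A·x̄ᵢ | A·ȳᵢ
web | 4800.00 | 100.00 | 60.00 | 480000.00 | 288000.00
flange | 2000.00 | 100.00 | 125.00 | 200000.00 | 250000.00
Σ | 6800.00 |  |  | 680000.00 | 538000.00
x_c = 680000.00 / 6800.00 = 100.00 mm
y_c = 538000.00 / 6800.00 = 79.12 mm

x_c = 100.00 mm, y_c = 79.12 mm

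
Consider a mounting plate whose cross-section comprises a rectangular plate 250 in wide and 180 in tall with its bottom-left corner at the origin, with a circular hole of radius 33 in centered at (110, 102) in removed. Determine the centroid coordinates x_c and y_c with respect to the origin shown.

Part | A | x̄ᵢ | ȳᵢ | A·x̄ᵢ | A·ȳᵢ
plate | 45000.00 | 125.00 | 90.00 | 5625000.00 | 4050000.00
hole | -3421.19 | 110.00 | 102.00 | -376331.38 | -348961.83
Σ | 41578.81 |  |  | 5248668.62 | 3701038.17
x_c = 5248668.62 / 41578.81 = 126.23 in
y_c = 3701038.17 / 41578.81 = 89.01 in

x_c = 126.23 in, y_c = 89.01 in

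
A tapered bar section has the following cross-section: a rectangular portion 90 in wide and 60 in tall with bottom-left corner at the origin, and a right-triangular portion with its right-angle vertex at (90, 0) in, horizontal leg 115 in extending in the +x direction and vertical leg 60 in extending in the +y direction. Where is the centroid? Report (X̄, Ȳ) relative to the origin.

rectangular portion: A = 90 × 60 = 5400.00, centroid at (45.00, 30.00).
triangular portion: A = ½·115·60 = 3450.00, centroid at (128.33, 20.00).
ΣA = 8850.00 in², ΣAX̄ = 685750.00 in³, ΣAȲ = 231000.00 in³.
X̄ = 685750.00/8850.00 = 77.49 in; Ȳ = 231000.00/8850.00 = 26.10 in.

X̄ = 77.49 in, Ȳ = 26.10 in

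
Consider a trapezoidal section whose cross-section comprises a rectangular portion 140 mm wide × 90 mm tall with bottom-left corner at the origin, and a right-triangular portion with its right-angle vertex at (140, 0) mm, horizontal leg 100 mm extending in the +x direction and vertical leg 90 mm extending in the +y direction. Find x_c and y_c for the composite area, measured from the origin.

Part | A | x̄ᵢ | ȳᵢ | A·x̄ᵢ | A·ȳᵢ
rectangular portion | 12600.00 | 70.00 | 45.00 | 882000.00 | 567000.00
triangular portion | 4500.00 | 173.33 | 30.00 | 780000.00 | 135000.00
Σ | 17100.00 |  |  | 1662000.00 | 702000.00
x_c = 1662000.00 / 17100.00 = 97.19 mm
y_c = 702000.00 / 17100.00 = 41.05 mm

x_c = 97.19 mm, y_c = 41.05 mm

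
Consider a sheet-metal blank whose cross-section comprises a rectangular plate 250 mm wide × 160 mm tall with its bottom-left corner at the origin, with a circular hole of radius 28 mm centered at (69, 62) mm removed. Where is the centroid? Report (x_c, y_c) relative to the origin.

Part | A | x̄ᵢ | ȳᵢ | A·x̄ᵢ | A·ȳᵢ
plate | 40000.00 | 125.00 | 80.00 | 5000000.00 | 3200000.00
hole | -2463.01 | 69.00 | 62.00 | -169947.60 | -152706.54
Σ | 37536.99 |  |  | 4830052.40 | 3047293.46
x_c = 4830052.40 / 37536.99 = 128.67 mm
y_c = 3047293.46 / 37536.99 = 81.18 mm

x_c = 128.67 mm, y_c = 81.18 mm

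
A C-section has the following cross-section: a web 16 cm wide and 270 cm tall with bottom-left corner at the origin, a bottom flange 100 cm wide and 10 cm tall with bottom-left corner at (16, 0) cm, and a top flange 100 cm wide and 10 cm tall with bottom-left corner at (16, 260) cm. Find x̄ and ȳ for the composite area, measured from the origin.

web: A = 16 × 270 = 4320.00, centroid at (8.00, 135.00).
bottom flange: A = 100 × 10 = 1000.00, centroid at (66.00, 5.00).
top flange: A = 100 × 10 = 1000.00, centroid at (66.00, 265.00).
ΣA = 6320.00 cm², ΣAx̄ = 166560.00 cm³, ΣAȳ = 853200.00 cm³.
x̄ = 166560.00/6320.00 = 26.35 cm; ȳ = 853200.00/6320.00 = 135.00 cm.

x̄ = 26.35 cm, ȳ = 135.00 cm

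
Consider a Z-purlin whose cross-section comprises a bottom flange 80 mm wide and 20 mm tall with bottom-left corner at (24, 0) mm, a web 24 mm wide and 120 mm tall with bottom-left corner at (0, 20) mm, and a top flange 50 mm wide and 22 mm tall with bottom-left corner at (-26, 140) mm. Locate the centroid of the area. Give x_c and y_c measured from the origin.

x_c = 24.35 mm, y_c = 73.92 mm

Part | A | x̄ᵢ | ȳᵢ | A·x̄ᵢ | A·ȳᵢ
bottom flange | 1600.00 | 64.00 | 10.00 | 102400.00 | 16000.00
web | 2880.00 | 12.00 | 80.00 | 34560.00 | 230400.00
top flange | 1100.00 | -1.00 | 151.00 | -1100.00 | 166100.00
Σ | 5580.00 |  |  | 135860.00 | 412500.00
x_c = 135860.00 / 5580.00 = 24.35 mm
y_c = 412500.00 / 5580.00 = 73.92 mm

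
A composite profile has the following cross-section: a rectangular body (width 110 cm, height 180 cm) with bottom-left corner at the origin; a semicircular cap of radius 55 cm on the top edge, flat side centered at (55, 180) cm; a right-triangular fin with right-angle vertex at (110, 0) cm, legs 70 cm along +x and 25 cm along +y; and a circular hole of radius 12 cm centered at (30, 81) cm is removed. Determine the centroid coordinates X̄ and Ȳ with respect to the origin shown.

Part | A | x̄ᵢ | ȳᵢ | A·x̄ᵢ | A·ȳᵢ
rectangular body | 19800.00 | 55.00 | 90.00 | 1089000.00 | 1782000.00
semicircular top | 4751.66 | 55.00 | 203.34 | 261341.24 | 966215.27
triangular fin | 875.00 | 133.33 | 8.33 | 116666.67 | 7291.67
hole | -452.39 | 30.00 | 81.00 | -13571.68 | -36643.54
Σ | 24974.27 |  |  | 1453436.23 | 2718863.40
X̄ = 1453436.23 / 24974.27 = 58.20 cm
Ȳ = 2718863.40 / 24974.27 = 108.87 cm

X̄ = 58.20 cm, Ȳ = 108.87 cm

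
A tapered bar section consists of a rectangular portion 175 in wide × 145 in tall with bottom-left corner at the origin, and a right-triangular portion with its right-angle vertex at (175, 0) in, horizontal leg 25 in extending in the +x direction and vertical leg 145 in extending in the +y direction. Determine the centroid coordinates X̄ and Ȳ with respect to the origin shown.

rectangular portion: A = 175 × 145 = 25375.00, centroid at (87.50, 72.50).
triangular portion: A = ½·25·145 = 1812.50, centroid at (183.33, 48.33).
ΣA = 27187.50 in²
ΣAX̄ = (25375.00)(87.50) + (1812.50)(183.33) = 2552604.17 in³
ΣAȲ = (25375.00)(72.50) + (1812.50)(48.33) = 1927291.67 in³
X̄ = 2552604.17 / 27187.50 = 93.89 in
Ȳ = 1927291.67 / 27187.50 = 70.89 in

X̄ = 93.89 in, Ȳ = 70.89 in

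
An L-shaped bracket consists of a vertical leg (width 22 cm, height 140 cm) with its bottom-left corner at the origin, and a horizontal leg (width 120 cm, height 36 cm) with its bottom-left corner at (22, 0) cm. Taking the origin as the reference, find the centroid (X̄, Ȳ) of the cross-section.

X̄ = 52.45 cm, Ȳ = 39.64 cm

vertical leg: A = 22 × 140 = 3080.00, centroid at (11.00, 70.00).
horizontal leg: A = 120 × 36 = 4320.00, centroid at (82.00, 18.00).
ΣA = 7400.00 cm², ΣAX̄ = 388120.00 cm³, ΣAȲ = 293360.00 cm³.
X̄ = 388120.00/7400.00 = 52.45 cm; Ȳ = 293360.00/7400.00 = 39.64 cm.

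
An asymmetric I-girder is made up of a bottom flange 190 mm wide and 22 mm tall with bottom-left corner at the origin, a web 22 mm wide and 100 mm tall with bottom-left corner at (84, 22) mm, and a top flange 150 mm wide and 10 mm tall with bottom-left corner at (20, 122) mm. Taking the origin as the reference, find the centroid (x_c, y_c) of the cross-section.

x_c = 95.00 mm, y_c = 50.11 mm

bottom flange: A = 190 × 22 = 4180.00, centroid at (95.00, 11.00).
web: A = 22 × 100 = 2200.00, centroid at (95.00, 72.00).
top flange: A = 150 × 10 = 1500.00, centroid at (95.00, 127.00).
ΣA = 7880.00 mm², ΣAx_c = 748600.00 mm³, ΣAy_c = 394880.00 mm³.
x_c = 748600.00/7880.00 = 95.00 mm; y_c = 394880.00/7880.00 = 50.11 mm.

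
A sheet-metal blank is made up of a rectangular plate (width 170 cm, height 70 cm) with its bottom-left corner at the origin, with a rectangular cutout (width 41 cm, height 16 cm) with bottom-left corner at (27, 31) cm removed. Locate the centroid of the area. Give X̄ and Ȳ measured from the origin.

X̄ = 87.19 cm, Ȳ = 34.77 cm

plate: A = 170 × 70 = 11900.00, centroid at (85.00, 35.00).
hole: A = −(41 × 16) = -656.00, centroid at (47.50, 39.00).
ΣA = 11244.00 cm², ΣAX̄ = 980340.00 cm³, ΣAȲ = 390916.00 cm³.
X̄ = 980340.00/11244.00 = 87.19 cm; Ȳ = 390916.00/11244.00 = 34.77 cm.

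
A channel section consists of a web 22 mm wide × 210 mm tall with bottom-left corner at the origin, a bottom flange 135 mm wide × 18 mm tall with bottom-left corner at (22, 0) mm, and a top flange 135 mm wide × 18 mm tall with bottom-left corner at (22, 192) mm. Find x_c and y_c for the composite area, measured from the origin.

x_c = 51.24 mm, y_c = 105.00 mm

Part | A | x̄ᵢ | ȳᵢ | A·x̄ᵢ | A·ȳᵢ
web | 4620.00 | 11.00 | 105.00 | 50820.00 | 485100.00
bottom flange | 2430.00 | 89.50 | 9.00 | 217485.00 | 21870.00
top flange | 2430.00 | 89.50 | 201.00 | 217485.00 | 488430.00
Σ | 9480.00 |  |  | 485790.00 | 995400.00
x_c = 485790.00 / 9480.00 = 51.24 mm
y_c = 995400.00 / 9480.00 = 105.00 mm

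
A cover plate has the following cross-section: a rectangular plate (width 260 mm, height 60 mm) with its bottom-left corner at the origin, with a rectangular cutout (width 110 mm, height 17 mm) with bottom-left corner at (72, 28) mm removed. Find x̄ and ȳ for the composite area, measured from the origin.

plate: A = 260 × 60 = 15600.00, centroid at (130.00, 30.00).
hole: A = −(110 × 17) = -1870.00, centroid at (127.00, 36.50).
ΣA = 13730.00 mm²
ΣAx̄ = (15600.00)(130.00) + (-1870.00)(127.00) = 1790510.00 mm³
ΣAȳ = (15600.00)(30.00) + (-1870.00)(36.50) = 399745.00 mm³
x̄ = 1790510.00 / 13730.00 = 130.41 mm
ȳ = 399745.00 / 13730.00 = 29.11 mm

x̄ = 130.41 mm, ȳ = 29.11 mm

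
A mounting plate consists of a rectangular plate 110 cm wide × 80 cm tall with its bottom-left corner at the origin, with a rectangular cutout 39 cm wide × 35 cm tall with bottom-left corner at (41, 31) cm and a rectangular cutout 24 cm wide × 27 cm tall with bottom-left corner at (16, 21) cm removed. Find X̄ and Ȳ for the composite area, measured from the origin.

X̄ = 56.47 cm, Ȳ = 38.82 cm

plate: A = 110 × 80 = 8800.00, centroid at (55.00, 40.00).
hole 1: A = −(39 × 35) = -1365.00, centroid at (60.50, 48.50).
hole 2: A = −(24 × 27) = -648.00, centroid at (28.00, 34.50).
ΣA = 6787.00 cm², ΣAX̄ = 383273.50 cm³, ΣAȲ = 263441.50 cm³.
X̄ = 383273.50/6787.00 = 56.47 cm; Ȳ = 263441.50/6787.00 = 38.82 cm.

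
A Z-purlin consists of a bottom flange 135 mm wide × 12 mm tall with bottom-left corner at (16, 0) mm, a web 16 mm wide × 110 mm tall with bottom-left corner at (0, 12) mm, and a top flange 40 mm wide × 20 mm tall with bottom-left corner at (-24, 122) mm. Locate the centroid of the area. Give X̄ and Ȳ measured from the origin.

X̄ = 34.96 mm, Ȳ = 55.80 mm

bottom flange: A = 135 × 12 = 1620.00, centroid at (83.50, 6.00).
web: A = 16 × 110 = 1760.00, centroid at (8.00, 67.00).
top flange: A = 40 × 20 = 800.00, centroid at (-4.00, 132.00).
ΣA = 4180.00 mm²
ΣAX̄ = (1620.00)(83.50) + (1760.00)(8.00) + (800.00)(-4.00) = 146150.00 mm³
ΣAȲ = (1620.00)(6.00) + (1760.00)(67.00) + (800.00)(132.00) = 233240.00 mm³
X̄ = 146150.00 / 4180.00 = 34.96 mm
Ȳ = 233240.00 / 4180.00 = 55.80 mm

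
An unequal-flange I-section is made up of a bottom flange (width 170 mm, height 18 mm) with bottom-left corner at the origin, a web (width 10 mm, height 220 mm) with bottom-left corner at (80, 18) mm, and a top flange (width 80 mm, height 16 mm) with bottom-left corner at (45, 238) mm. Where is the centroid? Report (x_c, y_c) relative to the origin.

x_c = 85.00 mm, y_c = 95.42 mm

bottom flange: A = 170 × 18 = 3060.00, centroid at (85.00, 9.00).
web: A = 10 × 220 = 2200.00, centroid at (85.00, 128.00).
top flange: A = 80 × 16 = 1280.00, centroid at (85.00, 246.00).
ΣA = 6540.00 mm², ΣAx_c = 555900.00 mm³, ΣAy_c = 624020.00 mm³.
x_c = 555900.00/6540.00 = 85.00 mm; y_c = 624020.00/6540.00 = 95.42 mm.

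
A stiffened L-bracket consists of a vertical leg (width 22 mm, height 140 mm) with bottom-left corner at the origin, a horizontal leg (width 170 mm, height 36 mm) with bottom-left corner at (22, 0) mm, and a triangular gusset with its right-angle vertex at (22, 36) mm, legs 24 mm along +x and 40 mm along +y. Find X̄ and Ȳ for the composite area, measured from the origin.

X̄ = 72.64 mm, Ȳ = 36.10 mm

vertical leg: A = 22 × 140 = 3080.00, centroid at (11.00, 70.00).
horizontal leg: A = 170 × 36 = 6120.00, centroid at (107.00, 18.00).
gusset: A = ½·24·40 = 480.00, centroid at (30.00, 49.33).
ΣA = 9680.00 mm²
ΣAX̄ = (3080.00)(11.00) + (6120.00)(107.00) + (480.00)(30.00) = 703120.00 mm³
ΣAȲ = (3080.00)(70.00) + (6120.00)(18.00) + (480.00)(49.33) = 349440.00 mm³
X̄ = 703120.00 / 9680.00 = 72.64 mm
Ȳ = 349440.00 / 9680.00 = 36.10 mm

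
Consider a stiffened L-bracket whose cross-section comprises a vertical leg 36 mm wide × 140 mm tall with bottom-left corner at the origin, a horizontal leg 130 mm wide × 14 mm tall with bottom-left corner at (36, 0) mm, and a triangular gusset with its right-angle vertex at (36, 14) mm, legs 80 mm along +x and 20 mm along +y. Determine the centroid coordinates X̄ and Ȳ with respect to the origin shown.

X̄ = 42.39 mm, Ȳ = 49.88 mm

Part | A | x̄ᵢ | ȳᵢ | A·x̄ᵢ | A·ȳᵢ
vertical leg | 5040.00 | 18.00 | 70.00 | 90720.00 | 352800.00
horizontal leg | 1820.00 | 101.00 | 7.00 | 183820.00 | 12740.00
gusset | 800.00 | 62.67 | 20.67 | 50133.33 | 16533.33
Σ | 7660.00 |  |  | 324673.33 | 382073.33
X̄ = 324673.33 / 7660.00 = 42.39 mm
Ȳ = 382073.33 / 7660.00 = 49.88 mm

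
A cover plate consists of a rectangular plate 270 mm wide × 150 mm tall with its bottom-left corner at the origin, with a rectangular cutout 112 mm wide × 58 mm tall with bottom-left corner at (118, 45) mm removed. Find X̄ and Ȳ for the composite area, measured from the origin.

Part | A | x̄ᵢ | ȳᵢ | A·x̄ᵢ | A·ȳᵢ
plate | 40500.00 | 135.00 | 75.00 | 5467500.00 | 3037500.00
hole | -6496.00 | 174.00 | 74.00 | -1130304.00 | -480704.00
Σ | 34004.00 |  |  | 4337196.00 | 2556796.00
X̄ = 4337196.00 / 34004.00 = 127.55 mm
Ȳ = 2556796.00 / 34004.00 = 75.19 mm

X̄ = 127.55 mm, Ȳ = 75.19 mm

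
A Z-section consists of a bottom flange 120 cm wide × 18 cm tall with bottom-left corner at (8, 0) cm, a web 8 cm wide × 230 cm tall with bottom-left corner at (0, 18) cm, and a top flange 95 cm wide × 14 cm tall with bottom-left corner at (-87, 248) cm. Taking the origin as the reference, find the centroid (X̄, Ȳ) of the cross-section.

X̄ = 19.08 cm, Ȳ = 113.19 cm

Part | A | x̄ᵢ | ȳᵢ | A·x̄ᵢ | A·ȳᵢ
bottom flange | 2160.00 | 68.00 | 9.00 | 146880.00 | 19440.00
web | 1840.00 | 4.00 | 133.00 | 7360.00 | 244720.00
top flange | 1330.00 | -39.50 | 255.00 | -52535.00 | 339150.00
Σ | 5330.00 |  |  | 101705.00 | 603310.00
X̄ = 101705.00 / 5330.00 = 19.08 cm
Ȳ = 603310.00 / 5330.00 = 113.19 cm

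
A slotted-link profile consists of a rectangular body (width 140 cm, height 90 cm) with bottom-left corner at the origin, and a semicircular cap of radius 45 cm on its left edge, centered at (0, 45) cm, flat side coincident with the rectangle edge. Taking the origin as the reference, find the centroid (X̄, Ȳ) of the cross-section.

rectangular body: A = 140 × 90 = 12600.00, centroid at (70.00, 45.00).
semicircular end: A = ½π·45² = 3180.86, centroid at (-19.10, 45.00).
ΣA = 15780.86 cm², ΣAX̄ = 821250.00 cm³, ΣAȲ = 710138.82 cm³.
X̄ = 821250.00/15780.86 = 52.04 cm; Ȳ = 710138.82/15780.86 = 45.00 cm.

X̄ = 52.04 cm, Ȳ = 45.00 cm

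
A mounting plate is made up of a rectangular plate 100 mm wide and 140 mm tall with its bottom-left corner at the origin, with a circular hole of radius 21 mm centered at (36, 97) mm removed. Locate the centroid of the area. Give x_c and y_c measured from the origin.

Part | A | x̄ᵢ | ȳᵢ | A·x̄ᵢ | A·ȳᵢ
plate | 14000.00 | 50.00 | 70.00 | 700000.00 | 980000.00
hole | -1385.44 | 36.00 | 97.00 | -49875.92 | -134387.91
Σ | 12614.56 |  |  | 650124.08 | 845612.09
x_c = 650124.08 / 12614.56 = 51.54 mm
y_c = 845612.09 / 12614.56 = 67.03 mm

x_c = 51.54 mm, y_c = 67.03 mm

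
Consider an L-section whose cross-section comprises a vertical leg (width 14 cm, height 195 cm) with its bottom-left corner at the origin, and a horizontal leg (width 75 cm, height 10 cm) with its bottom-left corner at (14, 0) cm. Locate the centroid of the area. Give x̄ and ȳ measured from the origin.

vertical leg: A = 14 × 195 = 2730.00, centroid at (7.00, 97.50).
horizontal leg: A = 75 × 10 = 750.00, centroid at (51.50, 5.00).
ΣA = 3480.00 cm², ΣAx̄ = 57735.00 cm³, ΣAȳ = 269925.00 cm³.
x̄ = 57735.00/3480.00 = 16.59 cm; ȳ = 269925.00/3480.00 = 77.56 cm.

x̄ = 16.59 cm, ȳ = 77.56 cm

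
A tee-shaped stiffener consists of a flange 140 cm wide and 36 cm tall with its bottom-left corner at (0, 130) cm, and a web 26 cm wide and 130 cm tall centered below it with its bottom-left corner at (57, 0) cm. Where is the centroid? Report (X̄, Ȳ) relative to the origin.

web: A = 26 × 130 = 3380.00, centroid at (70.00, 65.00).
flange: A = 140 × 36 = 5040.00, centroid at (70.00, 148.00).
ΣA = 8420.00 cm²
ΣAX̄ = (3380.00)(70.00) + (5040.00)(70.00) = 589400.00 cm³
ΣAȲ = (3380.00)(65.00) + (5040.00)(148.00) = 965620.00 cm³
X̄ = 589400.00 / 8420.00 = 70.00 cm
Ȳ = 965620.00 / 8420.00 = 114.68 cm

X̄ = 70.00 cm, Ȳ = 114.68 cm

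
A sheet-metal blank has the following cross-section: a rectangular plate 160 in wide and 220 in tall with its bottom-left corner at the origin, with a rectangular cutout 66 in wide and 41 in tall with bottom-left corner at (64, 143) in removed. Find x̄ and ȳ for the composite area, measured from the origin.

x̄ = 78.58 in, ȳ = 105.54 in

Part | A | x̄ᵢ | ȳᵢ | A·x̄ᵢ | A·ȳᵢ
plate | 35200.00 | 80.00 | 110.00 | 2816000.00 | 3872000.00
hole | -2706.00 | 97.00 | 163.50 | -262482.00 | -442431.00
Σ | 32494.00 |  |  | 2553518.00 | 3429569.00
x̄ = 2553518.00 / 32494.00 = 78.58 in
ȳ = 3429569.00 / 32494.00 = 105.54 in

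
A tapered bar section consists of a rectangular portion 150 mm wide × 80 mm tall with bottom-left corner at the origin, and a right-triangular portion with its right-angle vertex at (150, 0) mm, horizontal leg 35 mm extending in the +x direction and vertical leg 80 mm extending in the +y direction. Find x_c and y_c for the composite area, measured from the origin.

x_c = 84.05 mm, y_c = 38.61 mm

rectangular portion: A = 150 × 80 = 12000.00, centroid at (75.00, 40.00).
triangular portion: A = ½·35·80 = 1400.00, centroid at (161.67, 26.67).
ΣA = 13400.00 mm², ΣAx_c = 1126333.33 mm³, ΣAy_c = 517333.33 mm³.
x_c = 1126333.33/13400.00 = 84.05 mm; y_c = 517333.33/13400.00 = 38.61 mm.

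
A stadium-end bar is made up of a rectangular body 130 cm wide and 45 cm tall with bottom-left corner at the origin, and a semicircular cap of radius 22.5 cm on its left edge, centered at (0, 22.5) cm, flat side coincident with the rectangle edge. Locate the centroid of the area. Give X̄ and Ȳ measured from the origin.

Part | A | x̄ᵢ | ȳᵢ | A·x̄ᵢ | A·ȳᵢ
rectangular body | 5850.00 | 65.00 | 22.50 | 380250.00 | 131625.00
semicircular end | 795.22 | -9.55 | 22.50 | -7593.75 | 17892.35
Σ | 6645.22 |  |  | 372656.25 | 149517.35
X̄ = 372656.25 / 6645.22 = 56.08 cm
Ȳ = 149517.35 / 6645.22 = 22.50 cm

X̄ = 56.08 cm, Ȳ = 22.50 cm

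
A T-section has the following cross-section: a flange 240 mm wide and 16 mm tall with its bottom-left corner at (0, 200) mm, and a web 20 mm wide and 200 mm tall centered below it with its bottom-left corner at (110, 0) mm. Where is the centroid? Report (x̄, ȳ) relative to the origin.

x̄ = 120.00 mm, ȳ = 152.90 mm

web: A = 20 × 200 = 4000.00, centroid at (120.00, 100.00).
flange: A = 240 × 16 = 3840.00, centroid at (120.00, 208.00).
ΣA = 7840.00 mm²
ΣAx̄ = (4000.00)(120.00) + (3840.00)(120.00) = 940800.00 mm³
ΣAȳ = (4000.00)(100.00) + (3840.00)(208.00) = 1198720.00 mm³
x̄ = 940800.00 / 7840.00 = 120.00 mm
ȳ = 1198720.00 / 7840.00 = 152.90 mm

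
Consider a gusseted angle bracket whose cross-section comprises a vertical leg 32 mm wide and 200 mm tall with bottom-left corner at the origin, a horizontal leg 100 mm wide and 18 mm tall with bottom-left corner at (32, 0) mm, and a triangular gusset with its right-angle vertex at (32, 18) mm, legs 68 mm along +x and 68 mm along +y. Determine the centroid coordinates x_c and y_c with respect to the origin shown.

Part | A | x̄ᵢ | ȳᵢ | A·x̄ᵢ | A·ȳᵢ
vertical leg | 6400.00 | 16.00 | 100.00 | 102400.00 | 640000.00
horizontal leg | 1800.00 | 82.00 | 9.00 | 147600.00 | 16200.00
gusset | 2312.00 | 54.67 | 40.67 | 126389.33 | 94021.33
Σ | 10512.00 |  |  | 376389.33 | 750221.33
x_c = 376389.33 / 10512.00 = 35.81 mm
y_c = 750221.33 / 10512.00 = 71.37 mm

x_c = 35.81 mm, y_c = 71.37 mm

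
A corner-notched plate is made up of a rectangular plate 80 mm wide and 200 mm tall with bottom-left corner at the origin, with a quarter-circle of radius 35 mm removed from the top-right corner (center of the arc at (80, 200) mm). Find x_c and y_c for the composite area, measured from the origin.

plate: A = 80 × 200 = 16000.00, centroid at (40.00, 100.00).
removed quarter-circle: A = −¼π·35² = -962.11, centroid at (65.15, 185.15).
ΣA = 15037.89 mm²
ΣAx_c = (16000.00)(40.00) + (-962.11)(65.15) = 577322.65 mm³
ΣAy_c = (16000.00)(100.00) + (-962.11)(185.15) = 1421869.12 mm³
x_c = 577322.65 / 15037.89 = 38.39 mm
y_c = 1421869.12 / 15037.89 = 94.55 mm

x_c = 38.39 mm, y_c = 94.55 mm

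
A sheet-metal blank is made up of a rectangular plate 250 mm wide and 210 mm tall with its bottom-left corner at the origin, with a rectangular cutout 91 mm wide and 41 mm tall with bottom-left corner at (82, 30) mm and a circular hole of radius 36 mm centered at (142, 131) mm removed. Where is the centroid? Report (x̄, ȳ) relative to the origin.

x̄ = 123.24 mm, ȳ = 107.18 mm

Part | A | x̄ᵢ | ȳᵢ | A·x̄ᵢ | A·ȳᵢ
plate | 52500.00 | 125.00 | 105.00 | 6562500.00 | 5512500.00
hole 1 | -3731.00 | 127.50 | 50.50 | -475702.50 | -188415.50
hole 2 | -4071.50 | 142.00 | 131.00 | -578153.58 | -533367.03
Σ | 44697.50 |  |  | 5508643.92 | 4790717.47
x̄ = 5508643.92 / 44697.50 = 123.24 mm
ȳ = 4790717.47 / 44697.50 = 107.18 mm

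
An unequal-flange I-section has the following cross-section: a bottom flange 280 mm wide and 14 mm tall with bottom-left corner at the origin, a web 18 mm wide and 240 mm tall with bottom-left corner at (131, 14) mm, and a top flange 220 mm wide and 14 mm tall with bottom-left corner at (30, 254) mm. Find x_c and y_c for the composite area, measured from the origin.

x_c = 140.00 mm, y_c = 124.58 mm

Part | A | x̄ᵢ | ȳᵢ | A·x̄ᵢ | A·ȳᵢ
bottom flange | 3920.00 | 140.00 | 7.00 | 548800.00 | 27440.00
web | 4320.00 | 140.00 | 134.00 | 604800.00 | 578880.00
top flange | 3080.00 | 140.00 | 261.00 | 431200.00 | 803880.00
Σ | 11320.00 |  |  | 1584800.00 | 1410200.00
x_c = 1584800.00 / 11320.00 = 140.00 mm
y_c = 1410200.00 / 11320.00 = 124.58 mm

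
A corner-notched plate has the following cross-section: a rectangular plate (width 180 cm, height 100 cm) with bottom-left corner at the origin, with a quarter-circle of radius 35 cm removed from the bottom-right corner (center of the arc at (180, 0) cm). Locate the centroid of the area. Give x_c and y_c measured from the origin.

x_c = 85.76 cm, y_c = 51.98 cm

plate: A = 180 × 100 = 18000.00, centroid at (90.00, 50.00).
removed quarter-circle: A = −¼π·35² = -962.11, centroid at (165.15, 14.85).
ΣA = 17037.89 cm²
ΣAx_c = (18000.00)(90.00) + (-962.11)(165.15) = 1461111.37 cm³
ΣAy_c = (18000.00)(50.00) + (-962.11)(14.85) = 885708.33 cm³
x_c = 1461111.37 / 17037.89 = 85.76 cm
y_c = 885708.33 / 17037.89 = 51.98 cm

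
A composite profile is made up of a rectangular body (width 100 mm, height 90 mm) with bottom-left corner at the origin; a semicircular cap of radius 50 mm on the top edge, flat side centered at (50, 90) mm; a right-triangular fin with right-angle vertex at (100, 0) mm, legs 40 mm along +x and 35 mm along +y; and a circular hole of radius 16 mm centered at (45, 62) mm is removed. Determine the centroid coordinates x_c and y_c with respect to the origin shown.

rectangular body: A = 100 × 90 = 9000.00, centroid at (50.00, 45.00).
semicircular top: A = ½π·50² = 3926.99, centroid at (50.00, 111.22).
triangular fin: A = ½·40·35 = 700.00, centroid at (113.33, 11.67).
hole: A = −π·16² = -804.25, centroid at (45.00, 62.00).
ΣA = 12822.74 mm², ΣAx_c = 689491.73 mm³, ΣAy_c = 800065.81 mm³.
x_c = 689491.73/12822.74 = 53.77 mm; y_c = 800065.81/12822.74 = 62.39 mm.

x_c = 53.77 mm, y_c = 62.39 mm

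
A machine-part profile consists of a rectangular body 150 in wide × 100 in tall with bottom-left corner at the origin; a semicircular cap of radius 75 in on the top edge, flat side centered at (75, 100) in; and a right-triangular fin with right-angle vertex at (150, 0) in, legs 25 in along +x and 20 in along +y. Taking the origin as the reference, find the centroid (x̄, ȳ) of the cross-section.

rectangular body: A = 150 × 100 = 15000.00, centroid at (75.00, 50.00).
semicircular top: A = ½π·75² = 8835.73, centroid at (75.00, 131.83).
triangular fin: A = ½·25·20 = 250.00, centroid at (158.33, 6.67).
ΣA = 24085.73 in²
ΣAx̄ = (15000.00)(75.00) + (8835.73)(75.00) + (250.00)(158.33) = 1827263.03 in³
ΣAȳ = (15000.00)(50.00) + (8835.73)(131.83) + (250.00)(6.67) = 1916489.60 in³
x̄ = 1827263.03 / 24085.73 = 75.86 in
ȳ = 1916489.60 / 24085.73 = 79.57 in

x̄ = 75.86 in, ȳ = 79.57 in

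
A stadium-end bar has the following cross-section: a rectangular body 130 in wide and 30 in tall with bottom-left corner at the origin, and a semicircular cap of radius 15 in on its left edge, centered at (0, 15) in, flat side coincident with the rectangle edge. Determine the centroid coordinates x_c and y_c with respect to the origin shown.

x_c = 59.07 in, y_c = 15.00 in

Part | A | x̄ᵢ | ȳᵢ | A·x̄ᵢ | A·ȳᵢ
rectangular body | 3900.00 | 65.00 | 15.00 | 253500.00 | 58500.00
semicircular end | 353.43 | -6.37 | 15.00 | -2250.00 | 5301.44
Σ | 4253.43 |  |  | 251250.00 | 63801.44
x_c = 251250.00 / 4253.43 = 59.07 in
y_c = 63801.44 / 4253.43 = 15.00 in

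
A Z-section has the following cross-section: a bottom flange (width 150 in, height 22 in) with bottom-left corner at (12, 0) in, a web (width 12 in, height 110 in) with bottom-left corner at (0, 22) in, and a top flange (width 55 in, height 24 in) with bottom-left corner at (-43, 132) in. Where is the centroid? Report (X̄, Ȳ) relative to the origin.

bottom flange: A = 150 × 22 = 3300.00, centroid at (87.00, 11.00).
web: A = 12 × 110 = 1320.00, centroid at (6.00, 77.00).
top flange: A = 55 × 24 = 1320.00, centroid at (-15.50, 144.00).
ΣA = 5940.00 in², ΣAX̄ = 274560.00 in³, ΣAȲ = 328020.00 in³.
X̄ = 274560.00/5940.00 = 46.22 in; Ȳ = 328020.00/5940.00 = 55.22 in.

X̄ = 46.22 in, Ȳ = 55.22 in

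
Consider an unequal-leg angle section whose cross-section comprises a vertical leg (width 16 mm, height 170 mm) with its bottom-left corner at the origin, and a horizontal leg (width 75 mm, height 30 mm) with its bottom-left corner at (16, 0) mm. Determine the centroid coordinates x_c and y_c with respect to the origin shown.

x_c = 28.60 mm, y_c = 53.31 mm

vertical leg: A = 16 × 170 = 2720.00, centroid at (8.00, 85.00).
horizontal leg: A = 75 × 30 = 2250.00, centroid at (53.50, 15.00).
ΣA = 4970.00 mm²
ΣAx_c = (2720.00)(8.00) + (2250.00)(53.50) = 142135.00 mm³
ΣAy_c = (2720.00)(85.00) + (2250.00)(15.00) = 264950.00 mm³
x_c = 142135.00 / 4970.00 = 28.60 mm
y_c = 264950.00 / 4970.00 = 53.31 mm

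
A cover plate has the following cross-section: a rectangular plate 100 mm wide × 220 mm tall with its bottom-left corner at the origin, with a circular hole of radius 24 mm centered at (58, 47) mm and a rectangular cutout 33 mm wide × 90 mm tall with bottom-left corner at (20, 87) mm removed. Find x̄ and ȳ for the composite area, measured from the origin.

x̄ = 51.49 mm, ȳ = 112.83 mm

plate: A = 100 × 220 = 22000.00, centroid at (50.00, 110.00).
hole 1: A = −π·24² = -1809.56, centroid at (58.00, 47.00).
hole 2: A = −(33 × 90) = -2970.00, centroid at (36.50, 132.00).
ΣA = 17220.44 mm², ΣAx̄ = 886640.67 mm³, ΣAȳ = 1942910.80 mm³.
x̄ = 886640.67/17220.44 = 51.49 mm; ȳ = 1942910.80/17220.44 = 112.83 mm.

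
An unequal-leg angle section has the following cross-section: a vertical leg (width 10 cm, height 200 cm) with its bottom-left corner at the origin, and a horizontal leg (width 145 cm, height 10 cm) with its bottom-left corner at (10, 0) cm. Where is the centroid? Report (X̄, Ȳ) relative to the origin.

Part | A | x̄ᵢ | ȳᵢ | A·x̄ᵢ | A·ȳᵢ
vertical leg | 2000.00 | 5.00 | 100.00 | 10000.00 | 200000.00
horizontal leg | 1450.00 | 82.50 | 5.00 | 119625.00 | 7250.00
Σ | 3450.00 |  |  | 129625.00 | 207250.00
X̄ = 129625.00 / 3450.00 = 37.57 cm
Ȳ = 207250.00 / 3450.00 = 60.07 cm

X̄ = 37.57 cm, Ȳ = 60.07 cm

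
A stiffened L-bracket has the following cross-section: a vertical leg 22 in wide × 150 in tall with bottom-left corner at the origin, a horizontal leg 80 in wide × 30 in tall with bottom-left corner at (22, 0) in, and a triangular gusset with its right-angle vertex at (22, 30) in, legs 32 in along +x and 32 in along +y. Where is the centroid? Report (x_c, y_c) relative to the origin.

Part | A | x̄ᵢ | ȳᵢ | A·x̄ᵢ | A·ȳᵢ
vertical leg | 3300.00 | 11.00 | 75.00 | 36300.00 | 247500.00
horizontal leg | 2400.00 | 62.00 | 15.00 | 148800.00 | 36000.00
gusset | 512.00 | 32.67 | 40.67 | 16725.33 | 20821.33
Σ | 6212.00 |  |  | 201825.33 | 304321.33
x_c = 201825.33 / 6212.00 = 32.49 in
y_c = 304321.33 / 6212.00 = 48.99 in

x_c = 32.49 in, y_c = 48.99 in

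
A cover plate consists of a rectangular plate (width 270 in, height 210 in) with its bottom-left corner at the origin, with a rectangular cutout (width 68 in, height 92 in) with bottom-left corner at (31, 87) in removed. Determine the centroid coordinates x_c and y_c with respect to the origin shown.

x_c = 143.68 in, y_c = 101.53 in

Part | A | x̄ᵢ | ȳᵢ | A·x̄ᵢ | A·ȳᵢ
plate | 56700.00 | 135.00 | 105.00 | 7654500.00 | 5953500.00
hole | -6256.00 | 65.00 | 133.00 | -406640.00 | -832048.00
Σ | 50444.00 |  |  | 7247860.00 | 5121452.00
x_c = 7247860.00 / 50444.00 = 143.68 in
y_c = 5121452.00 / 50444.00 = 101.53 in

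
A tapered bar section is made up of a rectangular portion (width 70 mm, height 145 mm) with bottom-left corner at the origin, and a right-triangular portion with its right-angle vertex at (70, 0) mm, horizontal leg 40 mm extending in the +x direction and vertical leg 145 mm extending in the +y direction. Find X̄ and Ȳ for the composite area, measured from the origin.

Part | A | x̄ᵢ | ȳᵢ | A·x̄ᵢ | A·ȳᵢ
rectangular portion | 10150.00 | 35.00 | 72.50 | 355250.00 | 735875.00
triangular portion | 2900.00 | 83.33 | 48.33 | 241666.67 | 140166.67
Σ | 13050.00 |  |  | 596916.67 | 876041.67
X̄ = 596916.67 / 13050.00 = 45.74 mm
Ȳ = 876041.67 / 13050.00 = 67.13 mm

X̄ = 45.74 mm, Ȳ = 67.13 mm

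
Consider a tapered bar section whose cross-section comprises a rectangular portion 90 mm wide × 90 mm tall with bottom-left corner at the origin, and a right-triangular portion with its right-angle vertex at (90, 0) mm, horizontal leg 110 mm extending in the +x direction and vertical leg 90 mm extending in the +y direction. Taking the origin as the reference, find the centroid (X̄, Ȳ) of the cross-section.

rectangular portion: A = 90 × 90 = 8100.00, centroid at (45.00, 45.00).
triangular portion: A = ½·110·90 = 4950.00, centroid at (126.67, 30.00).
ΣA = 13050.00 mm²
ΣAX̄ = (8100.00)(45.00) + (4950.00)(126.67) = 991500.00 mm³
ΣAȲ = (8100.00)(45.00) + (4950.00)(30.00) = 513000.00 mm³
X̄ = 991500.00 / 13050.00 = 75.98 mm
Ȳ = 513000.00 / 13050.00 = 39.31 mm

X̄ = 75.98 mm, Ȳ = 39.31 mm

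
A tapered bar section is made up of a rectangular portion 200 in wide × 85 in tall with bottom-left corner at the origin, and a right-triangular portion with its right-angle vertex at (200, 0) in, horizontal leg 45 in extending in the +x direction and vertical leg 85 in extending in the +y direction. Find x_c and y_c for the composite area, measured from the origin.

rectangular portion: A = 200 × 85 = 17000.00, centroid at (100.00, 42.50).
triangular portion: A = ½·45·85 = 1912.50, centroid at (215.00, 28.33).
ΣA = 18912.50 in², ΣAx_c = 2111187.50 in³, ΣAy_c = 776687.50 in³.
x_c = 2111187.50/18912.50 = 111.63 in; y_c = 776687.50/18912.50 = 41.07 in.

x_c = 111.63 in, y_c = 41.07 in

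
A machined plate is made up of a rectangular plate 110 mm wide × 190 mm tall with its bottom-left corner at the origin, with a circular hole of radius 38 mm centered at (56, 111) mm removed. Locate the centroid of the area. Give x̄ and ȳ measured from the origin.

x̄ = 54.72 mm, ȳ = 90.56 mm

plate: A = 110 × 190 = 20900.00, centroid at (55.00, 95.00).
hole: A = −π·38² = -4536.46, centroid at (56.00, 111.00).
ΣA = 16363.54 mm², ΣAx̄ = 895458.25 mm³, ΣAȳ = 1481952.96 mm³.
x̄ = 895458.25/16363.54 = 54.72 mm; ȳ = 1481952.96/16363.54 = 90.56 mm.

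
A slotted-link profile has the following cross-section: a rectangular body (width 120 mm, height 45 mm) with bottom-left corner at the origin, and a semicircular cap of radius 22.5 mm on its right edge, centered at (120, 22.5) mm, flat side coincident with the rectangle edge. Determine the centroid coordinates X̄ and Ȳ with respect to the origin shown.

X̄ = 68.93 mm, Ȳ = 22.50 mm

rectangular body: A = 120 × 45 = 5400.00, centroid at (60.00, 22.50).
semicircular end: A = ½π·22.5² = 795.22, centroid at (129.55, 22.50).
ΣA = 6195.22 mm²
ΣAX̄ = (5400.00)(60.00) + (795.22)(129.55) = 427019.63 mm³
ΣAȲ = (5400.00)(22.50) + (795.22)(22.50) = 139392.35 mm³
X̄ = 427019.63 / 6195.22 = 68.93 mm
Ȳ = 139392.35 / 6195.22 = 22.50 mm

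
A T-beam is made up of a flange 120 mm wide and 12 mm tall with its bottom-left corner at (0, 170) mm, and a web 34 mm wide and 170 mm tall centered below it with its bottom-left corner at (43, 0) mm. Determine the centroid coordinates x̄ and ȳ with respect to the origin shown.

Part | A | x̄ᵢ | ȳᵢ | A·x̄ᵢ | A·ȳᵢ
web | 5780.00 | 60.00 | 85.00 | 346800.00 | 491300.00
flange | 1440.00 | 60.00 | 176.00 | 86400.00 | 253440.00
Σ | 7220.00 |  |  | 433200.00 | 744740.00
x̄ = 433200.00 / 7220.00 = 60.00 mm
ȳ = 744740.00 / 7220.00 = 103.15 mm

x̄ = 60.00 mm, ȳ = 103.15 mm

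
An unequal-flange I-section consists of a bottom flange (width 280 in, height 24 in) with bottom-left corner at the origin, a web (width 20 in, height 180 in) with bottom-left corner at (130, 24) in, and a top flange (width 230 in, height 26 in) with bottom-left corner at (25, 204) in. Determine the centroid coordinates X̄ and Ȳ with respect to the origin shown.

Part | A | x̄ᵢ | ȳᵢ | A·x̄ᵢ | A·ȳᵢ
bottom flange | 6720.00 | 140.00 | 12.00 | 940800.00 | 80640.00
web | 3600.00 | 140.00 | 114.00 | 504000.00 | 410400.00
top flange | 5980.00 | 140.00 | 217.00 | 837200.00 | 1297660.00
Σ | 16300.00 |  |  | 2282000.00 | 1788700.00
X̄ = 2282000.00 / 16300.00 = 140.00 in
Ȳ = 1788700.00 / 16300.00 = 109.74 in

X̄ = 140.00 in, Ȳ = 109.74 in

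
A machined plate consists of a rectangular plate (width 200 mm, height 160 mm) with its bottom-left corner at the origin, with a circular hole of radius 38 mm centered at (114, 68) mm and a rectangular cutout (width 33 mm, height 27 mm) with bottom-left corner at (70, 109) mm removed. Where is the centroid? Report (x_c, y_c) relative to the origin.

plate: A = 200 × 160 = 32000.00, centroid at (100.00, 80.00).
hole 1: A = −π·38² = -4536.46, centroid at (114.00, 68.00).
hole 2: A = −(33 × 27) = -891.00, centroid at (86.50, 122.50).
ΣA = 26572.54 mm²
ΣAx_c = (32000.00)(100.00) + (-4536.46)(114.00) + (-891.00)(86.50) = 2605772.08 mm³
ΣAy_c = (32000.00)(80.00) + (-4536.46)(68.00) + (-891.00)(122.50) = 2142373.23 mm³
x_c = 2605772.08 / 26572.54 = 98.06 mm
y_c = 2142373.23 / 26572.54 = 80.62 mm

x_c = 98.06 mm, y_c = 80.62 mm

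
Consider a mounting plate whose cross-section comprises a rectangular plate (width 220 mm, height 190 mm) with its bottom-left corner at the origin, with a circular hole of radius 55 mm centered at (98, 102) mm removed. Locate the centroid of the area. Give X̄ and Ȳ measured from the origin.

plate: A = 220 × 190 = 41800.00, centroid at (110.00, 95.00).
hole: A = −π·55² = -9503.32, centroid at (98.00, 102.00).
ΣA = 32296.68 mm²
ΣAX̄ = (41800.00)(110.00) + (-9503.32)(98.00) = 3666674.86 mm³
ΣAȲ = (41800.00)(95.00) + (-9503.32)(102.00) = 3001661.59 mm³
X̄ = 3666674.86 / 32296.68 = 113.53 mm
Ȳ = 3001661.59 / 32296.68 = 92.94 mm

X̄ = 113.53 mm, Ȳ = 92.94 mm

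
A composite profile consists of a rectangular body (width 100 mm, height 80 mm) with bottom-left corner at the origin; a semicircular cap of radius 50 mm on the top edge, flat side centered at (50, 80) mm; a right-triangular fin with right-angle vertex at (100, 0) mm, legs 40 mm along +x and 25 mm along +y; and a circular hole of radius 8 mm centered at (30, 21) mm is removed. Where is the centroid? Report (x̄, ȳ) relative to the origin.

rectangular body: A = 100 × 80 = 8000.00, centroid at (50.00, 40.00).
semicircular top: A = ½π·50² = 3926.99, centroid at (50.00, 101.22).
triangular fin: A = ½·40·25 = 500.00, centroid at (113.33, 8.33).
hole: A = −π·8² = -201.06, centroid at (30.00, 21.00).
ΣA = 12225.93 mm²
ΣAx̄ = (8000.00)(50.00) + (3926.99)(50.00) + (500.00)(113.33) + (-201.06)(30.00) = 646984.35 mm³
ΣAȳ = (8000.00)(40.00) + (3926.99)(101.22) + (500.00)(8.33) + (-201.06)(21.00) = 717436.96 mm³
x̄ = 646984.35 / 12225.93 = 52.92 mm
ȳ = 717436.96 / 12225.93 = 58.68 mm

x̄ = 52.92 mm, ȳ = 58.68 mm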